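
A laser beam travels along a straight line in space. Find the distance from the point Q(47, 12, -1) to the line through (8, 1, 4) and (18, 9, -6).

A direction vector is d = (10, 8, -10).
AP = (39, 11, -5), and AP × d = (-70, 340, 202).
|AP × d|² = 161304 and |d|² = 264, so the distance is √(161304/264) = √611.

√611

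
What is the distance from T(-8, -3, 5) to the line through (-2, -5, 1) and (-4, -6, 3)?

A direction vector is d = (-2, -1, 2).
AP = (-6, 2, 4); AP·d = 18, |AP|² = 56, |d|² = 9.
distance² = |AP|² − (AP·d)²/|d|² = 56 − 324/9 = 20, so the distance is 2√5.

2√5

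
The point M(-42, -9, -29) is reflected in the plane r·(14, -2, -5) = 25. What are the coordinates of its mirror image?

(14, -17, -49)

With n = (14, -2, -5), the signed offset is (n·M − 25)/|n|² = -450/225 = -2.
M' = M − 2t·n = (-42, -9, -29) − (-4)·(14, -2, -5) = (14, -17, -49).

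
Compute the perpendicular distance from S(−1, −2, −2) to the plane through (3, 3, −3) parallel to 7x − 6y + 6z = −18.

8/11

Parallel planes share the normal n = (7, −6, 6); since (3, 3, −3) lies on the plane, its equation is 7x − 6y + 6z = -15.
Then n·(−1, −2, −2) − (−15) = 8.
|n| = √(49 + 36 + 36) = 11, so the distance is |8|/11 = 8/11.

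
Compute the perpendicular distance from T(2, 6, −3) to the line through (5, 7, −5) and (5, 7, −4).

√10

A direction vector is d = (0, 0, 1).
AP = (−3, −1, 2), and AP × d = (−1, 3, 0).
|AP × d|² = 10 and |d|² = 1, so the distance is √10.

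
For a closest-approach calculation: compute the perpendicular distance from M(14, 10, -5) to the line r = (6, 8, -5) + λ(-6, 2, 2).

Direction vector d = (-6, 2, 2).
AP = (8, 2, 0); AP·d = -44, |AP|² = 68, |d|² = 44.
distance² = |AP|² − (AP·d)²/|d|² = 68 − 1936/44 = 24, so the distance is 2√6.

2√6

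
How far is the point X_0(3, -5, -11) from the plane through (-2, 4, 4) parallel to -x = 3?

Parallel planes share the normal n = (-1, 0, 0); since (-2, 4, 4) lies on the plane, its equation is -x = 2.
d = |(-1)·3 − 2| / √(1 + 0 + 0) = |-5| / 1 = 5.

5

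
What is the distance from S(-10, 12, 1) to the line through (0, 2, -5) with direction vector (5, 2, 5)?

2√59

Direction vector d = (5, 2, 5).
AP = (-10, 10, 6), and AP × d = (38, 80, -70).
|AP × d|² = 12744 and |d|² = 54, so the distance is √(12744/54) = √236 = 2√59.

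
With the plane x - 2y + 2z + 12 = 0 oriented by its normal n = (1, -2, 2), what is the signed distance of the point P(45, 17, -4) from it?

n·P − (-12) = 15.
|n| = 3, so the signed distance is 15/3 = 5.

5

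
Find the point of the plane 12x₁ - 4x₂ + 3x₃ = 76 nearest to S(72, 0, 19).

(12, 20, 4)

The perpendicular from S has direction n = (12, -4, 3): r = (72, 0, 19) + t(12, -4, 3).
Substitute into the plane: n·(S + tn) = 76 gives 921 + 169t = 76, so t = -5.
Foot = (72, 0, 19) + (-5)·(12, -4, 3) = (12, 20, 4).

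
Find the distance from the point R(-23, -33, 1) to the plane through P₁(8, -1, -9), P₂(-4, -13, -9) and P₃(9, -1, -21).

22/17

P₁P₂ = (-12, -12, 0) and P₁P₃ = (1, 0, -12), so a normal is n = P₁P₂ × P₁P₃ = (144, -144, 12).
Then n·(-23, -33, 1) - 1188 = 264.
|n| = √(20736 + 20736 + 144) = 204, so the distance is |264|/204 = 22/17.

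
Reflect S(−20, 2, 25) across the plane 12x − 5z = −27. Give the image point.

(28, 2, 5)

With n = (12, 0, −5), the signed offset is (n·S − (-27))/|n|² = -338/169 = -2.
S' = S − 2t·n = (−20, 2, 25) − (-4)·(12, 0, −5) = (28, 2, 5).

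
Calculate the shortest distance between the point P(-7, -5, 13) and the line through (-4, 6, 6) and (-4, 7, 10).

A direction vector is d = (0, 1, 4).
AP = (-3, -11, 7), and AP × d = (-51, 12, -3).
|AP × d|² = 2754 and |d|² = 17, so the distance is √(2754/17) = √162 = 9√2.

9√2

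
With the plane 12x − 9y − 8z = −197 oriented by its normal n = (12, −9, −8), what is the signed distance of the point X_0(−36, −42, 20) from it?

n·X_0 − (-197) = -17.
|n| = 17, so the signed distance is -17/17 = -1.

-1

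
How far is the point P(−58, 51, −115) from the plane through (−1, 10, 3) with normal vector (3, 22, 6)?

1

The plane has equation n·(r − (−1, 10, 3)) = 0, i.e. n·r = 235.
Then n·(−58, 51, −115) − 235 = 23.
|n| = √(9 + 484 + 36) = 23, so the distance is |23|/23 = 1.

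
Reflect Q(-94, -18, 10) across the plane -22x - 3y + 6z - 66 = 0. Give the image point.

With n = (-22, -3, 6), the signed offset is (n·Q − 66)/|n|² = 2116/529 = 4.
Q' = Q − 2t·n = (-94, -18, 10) − 8·(-22, -3, 6) = (82, 6, -38).

(82, 6, -38)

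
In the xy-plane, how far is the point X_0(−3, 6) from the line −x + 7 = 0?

The normal to the line is n = (−1, 0) with |n| = 1.
|n·X_0 − (-7)| = |3 − (-7)| = 10, so the distance is 10/1 = 10.

10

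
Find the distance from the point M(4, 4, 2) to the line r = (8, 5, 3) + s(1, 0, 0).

√2

Direction vector d = (1, 0, 0).
AP = (-4, -1, -1), and AP × d = (0, -1, 1).
|AP × d|² = 2 and |d|² = 1, so the distance is √2.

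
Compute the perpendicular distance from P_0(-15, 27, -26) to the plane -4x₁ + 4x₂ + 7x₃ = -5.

Normal vector n = (-4, 4, 7), and n·(-15, 27, -26) - (-5) = -9.
|n| = √(16 + 16 + 49) = 9, so the distance is |-9|/9 = 1.

1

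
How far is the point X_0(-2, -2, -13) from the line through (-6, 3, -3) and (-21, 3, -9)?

A direction vector is d = (-15, 0, -6).
AP = (4, -5, -10); AP·d = 0, |AP|² = 141, |d|² = 261.
distance² = |AP|² − (AP·d)²/|d|² = 141 − 0/261 = 141, so the distance is √141.

√141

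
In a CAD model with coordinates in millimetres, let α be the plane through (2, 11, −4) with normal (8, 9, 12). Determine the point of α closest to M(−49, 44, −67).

(-25, 71, -31)

The perpendicular from M has direction n = (8, 9, 12): r = (−49, 44, −67) + μ(8, 9, 12).
Substitute into the plane: n·(M + μn) = 67 gives -800 + 289μ = 67, so μ = 3.
Foot = (−49, 44, −67) + 3·(8, 9, 12) = (−25, 71, −31).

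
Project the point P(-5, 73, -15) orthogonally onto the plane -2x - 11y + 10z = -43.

(-13, 29, 25)

n = (-2, -11, 10), |n|² = 225, and n·P − (-43) = -900.
t = -900/225 = -4, so the foot is P − t·n = (-5, 73, -15) − (-4)·(-2, -11, 10) = (-13, 29, 25).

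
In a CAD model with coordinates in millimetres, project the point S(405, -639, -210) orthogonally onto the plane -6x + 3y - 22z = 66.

(9369/23, -14724/23, -4632/23)

The perpendicular from S has direction n = (-6, 3, -22): r = (405, -639, -210) + t(-6, 3, -22).
Substitute into the plane: n·(S + tn) = 66 gives 273 + 529t = 66, so t = -9/23.
Foot = (405, -639, -210) + (-9/23)·(-6, 3, -22) = (9369/23, -14724/23, -4632/23).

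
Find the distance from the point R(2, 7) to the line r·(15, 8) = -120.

206/17

d = |15·2 + 8·7 − (-120)| / √(225 + 64) = |206|/17 = 206/17.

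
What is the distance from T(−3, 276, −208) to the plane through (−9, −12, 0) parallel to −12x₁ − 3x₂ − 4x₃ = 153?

8

Parallel planes share the normal n = (−12, −3, −4); since (−9, −12, 0) lies on the plane, its equation is −12x₁ − 3x₂ − 4x₃ = 144.
Then n·(−3, 276, −208) − 144 = −104.
|n| = √(144 + 9 + 16) = 13, so the distance is |-104|/13 = 8.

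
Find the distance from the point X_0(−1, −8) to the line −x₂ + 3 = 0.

The normal to the line is n = (0, −1) with |n| = 1.
|n·X_0 − (-3)| = |8 − (-3)| = 11, so the distance is 11/1 = 11.

11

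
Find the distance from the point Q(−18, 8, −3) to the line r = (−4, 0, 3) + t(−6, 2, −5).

Direction vector d = (−6, 2, −5).
AP = (−14, 8, −6), and AP × d = (−28, −34, 20).
|AP × d|² = 2340 and |d|² = 65, so the distance is √(2340/65) = √36 = 6.

6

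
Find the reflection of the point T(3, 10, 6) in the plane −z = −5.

With n = (0, 0, −1), the signed offset is (n·T − (-5))/|n|² = -1/1 = -1.
T' = T − 2t·n = (3, 10, 6) − (-2)·(0, 0, −1) = (3, 10, 4).

(3, 10, 4)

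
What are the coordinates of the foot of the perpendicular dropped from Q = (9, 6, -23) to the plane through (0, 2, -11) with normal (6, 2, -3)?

(-3, 2, -17)

The perpendicular from Q has direction n = (6, 2, -3): r = (9, 6, -23) + μ(6, 2, -3).
Substitute into the plane: n·(Q + μn) = 37 gives 135 + 49μ = 37, so μ = -2.
Foot = (9, 6, -23) + (-2)·(6, 2, -3) = (-3, 2, -17).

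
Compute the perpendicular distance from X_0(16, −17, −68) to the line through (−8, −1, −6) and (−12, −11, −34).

A direction vector is d = (−4, −10, −28).
AP = (24, −16, −62), and AP × d = (−172, 920, −304).
|AP × d|² = 968400 and |d|² = 900, so the distance is √(968400/900) = √1076 = 2√269.

2√269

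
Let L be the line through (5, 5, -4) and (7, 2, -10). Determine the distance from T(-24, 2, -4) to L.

A direction vector is d = (2, -3, -6).
AP = (-29, -3, 0); AP·d = -49, |AP|² = 850, |d|² = 49.
distance² = |AP|² − (AP·d)²/|d|² = 850 − 2401/49 = 801, so the distance is 3√89.

3√89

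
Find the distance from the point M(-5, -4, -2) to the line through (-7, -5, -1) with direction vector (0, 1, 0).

Direction vector d = (0, 1, 0).
AP = (2, 1, -1), and AP × d = (1, 0, 2).
|AP × d|² = 5 and |d|² = 1, so the distance is √5.

√5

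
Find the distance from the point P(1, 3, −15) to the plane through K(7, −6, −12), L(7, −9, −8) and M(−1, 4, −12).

3/(5√2)

KL = (0, −3, 4) and KM = (−8, 10, 0), so a normal is n = KL × KM = (−40, −32, −24).
n = (−40, −32, −24); n·P − 200 = 24; |n| = 40√2; distance = 24/(40√2) = 3/(5√2).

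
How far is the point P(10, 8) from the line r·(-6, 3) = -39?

The normal to the line is n = (-6, 3) with |n| = 3√5.
|n·P − (-39)| = |-36 − (-39)| = 3, so the distance is 3/(3√5) = √5/5.

√5/5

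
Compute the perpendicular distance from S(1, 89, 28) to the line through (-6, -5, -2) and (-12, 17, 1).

A direction vector is d = (-6, 22, 3).
AP = (7, 94, 30), and AP × d = (-378, -201, 718).
|AP × d|² = 698809 and |d|² = 529, so the distance is √(698809/529) = √1321.

√1321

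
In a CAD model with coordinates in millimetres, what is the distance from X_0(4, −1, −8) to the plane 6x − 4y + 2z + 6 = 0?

9√14/14

n = (6, −4, 2); n·P − (-6) = 18; |n| = 2√14; distance = 18/(2√14) = 9/√14.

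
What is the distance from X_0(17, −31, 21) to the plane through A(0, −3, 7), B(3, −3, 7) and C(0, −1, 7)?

14

AB = (3, 0, 0) and AC = (0, 2, 0), so a normal is n = AB × AC = (0, 0, 6).
d = |6·21 − 42| / √(0 + 0 + 36) = |84| / 6 = 14.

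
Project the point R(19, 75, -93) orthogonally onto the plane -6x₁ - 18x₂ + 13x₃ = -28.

The perpendicular from R has direction n = (-6, -18, 13): r = (19, 75, -93) + μ(-6, -18, 13).
Substitute into the plane: n·(R + μn) = -28 gives -2673 + 529μ = -28, so μ = 5.
Foot = (19, 75, -93) + 5·(-6, -18, 13) = (-11, -15, -28).

(-11, -15, -28)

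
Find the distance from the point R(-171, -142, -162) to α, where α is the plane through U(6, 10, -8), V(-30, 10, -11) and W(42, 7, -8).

UV = (-36, 0, -3) and UW = (36, -3, 0), so a normal is n = UV × UW = (-9, -108, 108).
Then n·(-171, -142, -162) - (-1998) = 1377.
|n| = √(81 + 11664 + 11664) = 153, so the distance is |1377|/153 = 9.

9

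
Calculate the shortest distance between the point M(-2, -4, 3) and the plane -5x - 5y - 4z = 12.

d = |(-5)·(-2) + (-5)·(-4) + (-4)·3 − 12| / √(25 + 25 + 16) = |6| / √66 = √66/11.

√66/11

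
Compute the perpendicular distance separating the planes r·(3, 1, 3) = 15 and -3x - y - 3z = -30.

Divide the second equation by -1 to match normals: 3x + y + 3z = 30.
With common normal n = (3, 1, 3) (|n| = √19), the distance is |15 − 30|/|n| = 15/√19.

15/√19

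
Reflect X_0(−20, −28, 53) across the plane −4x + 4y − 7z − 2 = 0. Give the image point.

(-60, 12, -17)

With n = (−4, 4, −7), the signed offset is (n·X_0 − 2)/|n|² = -405/81 = -5.
X_0' = X_0 − 2t·n = (−20, −28, 53) − (-10)·(−4, 4, −7) = (−60, 12, −17).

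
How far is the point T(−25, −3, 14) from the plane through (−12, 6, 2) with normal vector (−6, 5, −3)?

The plane has equation n·(r − (−12, 6, 2)) = 0, i.e. n·r = 96.
Then n·(−25, −3, 14) − 96 = −3.
|n| = √(36 + 25 + 9) = √70, so the distance is |-3|/√70 = 3/√70.

3√70/70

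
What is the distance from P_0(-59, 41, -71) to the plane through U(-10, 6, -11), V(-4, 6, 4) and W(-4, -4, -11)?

10√38/19

UV = (6, 0, 15) and UW = (6, -10, 0), so a normal is n = UV × UW = (150, 90, -60).
d = |150·(-59) + 90·41 + (-60)·(-71) − (-300)| / √(22500 + 8100 + 3600) = |-600| / (30√38) = 10√38/19.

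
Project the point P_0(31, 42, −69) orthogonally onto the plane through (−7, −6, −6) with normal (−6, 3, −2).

(253/7, 276/7, -471/7)

The perpendicular from P_0 has direction n = (−6, 3, −2): r = (31, 42, −69) + t(−6, 3, −2).
Substitute into the plane: n·(P_0 + tn) = 36 gives 78 + 49t = 36, so t = -6/7.
Foot = (31, 42, −69) + (-6/7)·(−6, 3, −2) = (253/7, 276/7, −471/7).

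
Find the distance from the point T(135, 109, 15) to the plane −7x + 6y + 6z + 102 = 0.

Normal vector n = (−7, 6, 6), and n·(135, 109, 15) − (−102) = −99.
|n| = √(49 + 36 + 36) = 11, so the distance is |-99|/11 = 9.

9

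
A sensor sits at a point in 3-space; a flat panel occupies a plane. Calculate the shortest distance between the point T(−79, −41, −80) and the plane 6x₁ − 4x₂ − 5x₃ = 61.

n = (6, −4, −5); n·P − 61 = 29; |n| = √77; distance = 29/√77.

29√77/77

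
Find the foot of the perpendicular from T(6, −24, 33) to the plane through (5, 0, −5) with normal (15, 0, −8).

n = (15, 0, −8), |n|² = 289, and n·T − 115 = -289.
t = -289/289 = -1, so the foot is T − t·n = (6, −24, 33) − (-1)·(15, 0, −8) = (21, −24, 25).

(21, -24, 25)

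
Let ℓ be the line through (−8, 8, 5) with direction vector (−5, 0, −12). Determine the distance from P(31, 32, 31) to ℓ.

Direction vector d = (−5, 0, −12).
AP = (39, 24, 26), and AP × d = (−288, 338, 120).
|AP × d|² = 211588 and |d|² = 169, so the distance is √(211588/169) = √1252 = 2√313.

2√313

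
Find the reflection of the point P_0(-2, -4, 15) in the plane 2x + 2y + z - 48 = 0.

With n = (2, 2, 1), the signed offset is (n·P_0 − 48)/|n|² = -45/9 = -5.
P_0' = P_0 − 2t·n = (-2, -4, 15) − (-10)·(2, 2, 1) = (18, 16, 25).

(18, 16, 25)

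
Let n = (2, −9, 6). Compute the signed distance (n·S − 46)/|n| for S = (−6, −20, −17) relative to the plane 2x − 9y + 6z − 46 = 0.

n·S − 46 = 20.
|n| = 11, so the signed distance is 20/11.

20/11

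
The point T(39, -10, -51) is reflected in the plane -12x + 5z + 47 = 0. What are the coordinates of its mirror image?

(-57, -10, -11)

n = (-12, 0, 5), |n|² = 169, n·T − (-47) = -676, so t = -676/169 = -4.
Foot F = T − (-4)·n = (-9, -10, -31); the reflection is 2F − T = (-57, -10, -11).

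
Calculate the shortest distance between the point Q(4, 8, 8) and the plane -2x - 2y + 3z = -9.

9√17/17

Normal vector n = (-2, -2, 3), and n·(4, 8, 8) - (-9) = 9.
|n| = √(4 + 4 + 9) = √17, so the distance is |9|/√17 = 9/√17.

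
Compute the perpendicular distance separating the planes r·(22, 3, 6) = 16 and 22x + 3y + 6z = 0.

16/23

With common normal n = (22, 3, 6) (|n| = 23), the distance is |16 − 0|/|n| = 16/23.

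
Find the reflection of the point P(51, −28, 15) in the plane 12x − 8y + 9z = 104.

n = (12, −8, 9), |n|² = 289, n·P − 104 = 867, so t = 867/289 = 3.
Foot F = P − 3·n = (15, −4, −12); the reflection is 2F − P = (−21, 20, −39).

(-21, 20, -39)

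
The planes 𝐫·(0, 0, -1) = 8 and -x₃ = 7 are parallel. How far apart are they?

1

Both planes have normal n = (0, 0, -1), |n| = 1. Any point on the first plane is at distance |7 − 8|/|n| = 1/1 = 1 from the second.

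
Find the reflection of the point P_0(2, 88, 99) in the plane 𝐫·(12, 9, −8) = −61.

With n = (12, 9, −8), the signed offset is (n·P_0 − (-61))/|n|² = 85/289 = 5/17.
P_0' = P_0 − 2t·n = (2, 88, 99) − (10/17)·(12, 9, −8) = (−86/17, 1406/17, 1763/17).

(-86/17, 1406/17, 1763/17)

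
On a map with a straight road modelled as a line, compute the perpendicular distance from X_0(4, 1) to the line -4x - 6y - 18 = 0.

d = |(-4)·4 + (-6)·1 − 18| / √(16 + 36) = |-40|/(2√13) = 20/√13.

20√13/13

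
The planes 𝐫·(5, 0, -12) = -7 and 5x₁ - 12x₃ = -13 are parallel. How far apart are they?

With common normal n = (5, 0, -12) (|n| = 13), the distance is |(-7) − (-13)|/|n| = 6/13.

6/13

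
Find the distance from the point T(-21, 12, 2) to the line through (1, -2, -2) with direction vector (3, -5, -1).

Direction vector d = (3, -5, -1).
AP = (-22, 14, 4); AP·d = -140, |AP|² = 696, |d|² = 35.
distance² = |AP|² − (AP·d)²/|d|² = 696 − 19600/35 = 136, so the distance is 2√34.

2√34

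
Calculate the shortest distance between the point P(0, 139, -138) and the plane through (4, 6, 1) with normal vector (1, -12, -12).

4

The plane has equation n·(r − (4, 6, 1)) = 0, i.e. n·r = -80.
Then n·(0, 139, -138) - (-80) = 68.
|n| = √(1 + 144 + 144) = 17, so the distance is |68|/17 = 4.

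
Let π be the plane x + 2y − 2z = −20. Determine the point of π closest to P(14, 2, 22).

(44/3, 10/3, 62/3)

n = (1, 2, −2), |n|² = 9, and n·P − (-20) = -6.
t = -6/9 = -2/3, so the foot is P − t·n = (14, 2, 22) − (-2/3)·(1, 2, −2) = (44/3, 10/3, 62/3).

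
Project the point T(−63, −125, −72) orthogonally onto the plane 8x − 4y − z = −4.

(-631/9, -1093/9, -640/9)

The perpendicular from T has direction n = (8, −4, −1): r = (−63, −125, −72) + μ(8, −4, −1).
Substitute into the plane: n·(T + μn) = -4 gives 68 + 81μ = -4, so μ = -8/9.
Foot = (−63, −125, −72) + (-8/9)·(8, −4, −1) = (−631/9, −1093/9, −640/9).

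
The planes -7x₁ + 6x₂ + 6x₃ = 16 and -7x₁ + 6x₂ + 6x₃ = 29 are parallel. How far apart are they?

With common normal n = (-7, 6, 6) (|n| = 11), the distance is |16 − 29|/|n| = 13/11.

13/11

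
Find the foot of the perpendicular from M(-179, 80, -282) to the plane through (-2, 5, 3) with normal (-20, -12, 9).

n = (-20, -12, 9), |n|² = 625, and n·M − 7 = 75.
t = 75/625 = 3/25, so the foot is M − t·n = (-179, 80, -282) − (3/25)·(-20, -12, 9) = (-883/5, 2036/25, -7077/25).

(-883/5, 2036/25, -7077/25)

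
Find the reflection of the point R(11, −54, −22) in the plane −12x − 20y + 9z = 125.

(35, -14, -40)

n = (−12, −20, 9), |n|² = 625, n·R − 125 = 625, so t = 625/625 = 1.
Foot F = R − 1·n = (23, −34, −31); the reflection is 2F − R = (35, −14, −40).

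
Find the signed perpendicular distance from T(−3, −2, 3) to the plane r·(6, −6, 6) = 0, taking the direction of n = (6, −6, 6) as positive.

2√3/3

n·T − 0 = 12.
|n| = 6√3, so the signed distance is 2√3/3.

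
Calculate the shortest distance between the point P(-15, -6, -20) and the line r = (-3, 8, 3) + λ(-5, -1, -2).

Direction vector d = (-5, -1, -2).
AP = (-12, -14, -23), and AP × d = (5, 91, -58).
|AP × d|² = 11670 and |d|² = 30, so the distance is √(11670/30) = √389.

√389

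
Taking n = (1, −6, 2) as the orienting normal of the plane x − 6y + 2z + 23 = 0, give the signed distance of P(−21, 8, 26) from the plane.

n·P − (-23) = 6.
|n| = √41, so the signed distance is 6/√41.

6/√41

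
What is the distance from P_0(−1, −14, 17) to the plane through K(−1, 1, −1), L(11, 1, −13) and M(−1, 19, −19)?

√3

KL = (12, 0, −12) and KM = (0, 18, −18), so a normal is n = KL × KM = (216, 216, 216).
Then n·(−1, −14, 17) − (−216) = 648.
|n| = √(46656 + 46656 + 46656) = 216√3, so the distance is |648|/(216√3) = √3.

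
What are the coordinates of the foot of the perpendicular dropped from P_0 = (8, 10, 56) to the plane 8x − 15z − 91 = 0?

(32, 10, 11)

n = (8, 0, −15), |n|² = 289, and n·P_0 − 91 = -867.
t = -867/289 = -3, so the foot is P_0 − t·n = (8, 10, 56) − (-3)·(8, 0, −15) = (32, 10, 11).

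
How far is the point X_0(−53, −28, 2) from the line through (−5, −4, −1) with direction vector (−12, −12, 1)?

Direction vector d = (−12, −12, 1).
AP = (−48, −24, 3), and AP × d = (12, 12, 288).
|AP × d|² = 83232 and |d|² = 289, so the distance is √(83232/289) = √288 = 12√2.

12√2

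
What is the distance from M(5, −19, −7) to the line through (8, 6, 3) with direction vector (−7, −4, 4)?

√653

Direction vector d = (−7, −4, 4).
AP = (−3, −25, −10), and AP × d = (−140, 82, −163).
|AP × d|² = 52893 and |d|² = 81, so the distance is √(52893/81) = √653.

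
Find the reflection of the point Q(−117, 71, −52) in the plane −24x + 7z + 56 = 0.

(75, 71, -108)

n = (−24, 0, 7), |n|² = 625, n·Q − (-56) = 2500, so t = 2500/625 = 4.
Foot F = Q − 4·n = (−21, 71, −80); the reflection is 2F − Q = (75, 71, −108).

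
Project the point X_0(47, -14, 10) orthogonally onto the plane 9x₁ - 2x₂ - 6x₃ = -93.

n = (9, -2, -6), |n|² = 121, and n·X_0 − (-93) = 484.
t = 484/121 = 4, so the foot is X_0 − t·n = (47, -14, 10) − 4·(9, -2, -6) = (11, -6, 34).

(11, -6, 34)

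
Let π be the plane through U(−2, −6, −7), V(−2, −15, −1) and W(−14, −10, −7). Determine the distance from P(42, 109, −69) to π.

4

UV = (0, −9, 6) and UW = (−12, −4, 0), so a normal is n = UV × UW = (24, −72, −108).
d = |24·42 + (-72)·109 + (-108)·(-69) − 1140| / √(576 + 5184 + 11664) = |-528| / 132 = 4.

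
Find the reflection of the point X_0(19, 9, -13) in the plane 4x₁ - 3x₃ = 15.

n = (4, 0, -3), |n|² = 25, n·X_0 − 15 = 100, so t = 100/25 = 4.
Foot F = X_0 − 4·n = (3, 9, -1); the reflection is 2F − X_0 = (-13, 9, 11).

(-13, 9, 11)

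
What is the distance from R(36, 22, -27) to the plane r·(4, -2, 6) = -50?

n = (4, -2, 6); n·P − (-50) = -12; |n| = 2√14; distance = 12/(2√14) = 3√14/7.

3√14/7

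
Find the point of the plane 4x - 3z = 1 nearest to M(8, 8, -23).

(-8, 8, -11)

The perpendicular from M has direction n = (4, 0, -3): r = (8, 8, -23) + μ(4, 0, -3).
Substitute into the plane: n·(M + μn) = 1 gives 101 + 25μ = 1, so μ = -4.
Foot = (8, 8, -23) + (-4)·(4, 0, -3) = (-8, 8, -11).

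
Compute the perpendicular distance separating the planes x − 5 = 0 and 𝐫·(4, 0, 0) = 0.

5

Divide the second equation by 4 to match normals: x = 0.
Both planes have normal n = (1, 0, 0), |n| = 1. Any point on the first plane is at distance |0 − 5|/|n| = 5/1 = 5 from the second.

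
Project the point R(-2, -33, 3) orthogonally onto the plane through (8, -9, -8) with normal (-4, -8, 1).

(10, -9, 0)

The perpendicular from R has direction n = (-4, -8, 1): r = (-2, -33, 3) + λ(-4, -8, 1).
Substitute into the plane: n·(R + λn) = 32 gives 275 + 81λ = 32, so λ = -3.
Foot = (-2, -33, 3) + (-3)·(-4, -8, 1) = (10, -9, 0).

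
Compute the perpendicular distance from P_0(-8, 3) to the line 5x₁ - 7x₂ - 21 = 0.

d = |5·(-8) + (-7)·3 − 21| / √(25 + 49) = |-82|/√74 = 41√74/37.

82/√74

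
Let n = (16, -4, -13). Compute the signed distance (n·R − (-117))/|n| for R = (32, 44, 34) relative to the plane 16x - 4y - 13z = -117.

11/21

n·R − (-117) = 11.
|n| = 21, so the signed distance is 11/21.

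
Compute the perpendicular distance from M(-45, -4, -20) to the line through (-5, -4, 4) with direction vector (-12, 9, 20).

8√34

Direction vector d = (-12, 9, 20).
AP = (-40, 0, -24); AP·d = 0, |AP|² = 2176, |d|² = 625.
distance² = |AP|² − (AP·d)²/|d|² = 2176 − 0/625 = 2176, so the distance is 8√34.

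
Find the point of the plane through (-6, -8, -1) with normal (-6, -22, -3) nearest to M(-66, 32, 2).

n = (-6, -22, -3), |n|² = 529, and n·M − 215 = -529.
t = -529/529 = -1, so the foot is M − t·n = (-66, 32, 2) − (-1)·(-6, -22, -3) = (-72, 10, -1).

(-72, 10, -1)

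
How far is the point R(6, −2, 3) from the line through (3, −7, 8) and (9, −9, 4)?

A direction vector is d = (6, −2, −4).
AP = (3, 5, −5); AP·d = 28, |AP|² = 59, |d|² = 56.
distance² = |AP|² − (AP·d)²/|d|² = 59 − 784/56 = 45, so the distance is 3√5.

3√5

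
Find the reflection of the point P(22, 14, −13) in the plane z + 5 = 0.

With n = (0, 0, 1), the signed offset is (n·P − (-5))/|n|² = -8/1 = -8.
P' = P − 2t·n = (22, 14, −13) − (-16)·(0, 0, 1) = (22, 14, 3).

(22, 14, 3)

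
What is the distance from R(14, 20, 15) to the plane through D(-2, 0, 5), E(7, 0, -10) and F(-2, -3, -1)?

√70/7

DE = (9, 0, -15) and DF = (0, -3, -6), so a normal is n = DE × DF = (-45, 54, -27).
Then n·(14, 20, 15) - (-45) = 90.
|n| = √(2025 + 2916 + 729) = 9√70, so the distance is |90|/(9√70) = √70/7.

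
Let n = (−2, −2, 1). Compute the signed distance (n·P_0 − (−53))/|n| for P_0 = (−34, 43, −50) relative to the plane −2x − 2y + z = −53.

n·P_0 − (-53) = -15.
|n| = 3, so the signed distance is -15/3 = -5.

-5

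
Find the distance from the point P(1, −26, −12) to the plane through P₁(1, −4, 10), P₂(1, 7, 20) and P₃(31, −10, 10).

P₁P₂ = (0, 11, 10) and P₁P₃ = (30, −6, 0), so a normal is n = P₁P₂ × P₁P₃ = (60, 300, −330).
d = |60·1 + 300·(-26) + (-330)·(-12) − (-4440)| / √(3600 + 90000 + 108900) = |660| / 450 = 22/15.

22/15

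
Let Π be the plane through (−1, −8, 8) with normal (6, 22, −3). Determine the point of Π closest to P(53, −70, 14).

The perpendicular from P has direction n = (6, 22, −3): r = (53, −70, 14) + t(6, 22, −3).
Substitute into the plane: n·(P + tn) = -206 gives -1264 + 529t = -206, so t = 2.
Foot = (53, −70, 14) + 2·(6, 22, −3) = (65, −26, 8).

(65, -26, 8)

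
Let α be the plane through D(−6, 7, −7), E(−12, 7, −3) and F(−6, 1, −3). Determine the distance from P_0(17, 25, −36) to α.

5√17/17

DE = (−6, 0, 4) and DF = (0, −6, 4), so a normal is n = DE × DF = (24, 24, 36).
Then n·(17, 25, −36) − (−228) = −60.
|n| = √(576 + 576 + 1296) = 12√17, so the distance is |-60|/(12√17) = 5√17/17.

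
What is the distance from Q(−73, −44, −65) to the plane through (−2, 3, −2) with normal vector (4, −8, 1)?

The plane has equation n·(r − (−2, 3, −2)) = 0, i.e. n·r = -34.
n = (4, −8, 1); n·P − (-34) = 29; |n| = 9; distance = 29/9.

29/9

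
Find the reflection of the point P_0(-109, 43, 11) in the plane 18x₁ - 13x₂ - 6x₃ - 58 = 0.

(71, -87, -49)

With n = (18, -13, -6), the signed offset is (n·P_0 − 58)/|n|² = -2645/529 = -5.
P_0' = P_0 − 2t·n = (-109, 43, 11) − (-10)·(18, -13, -6) = (71, -87, -49).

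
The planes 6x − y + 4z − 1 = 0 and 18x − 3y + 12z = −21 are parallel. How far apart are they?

Divide the second equation by 3 to match normals: 6x − y + 4z = -7.
Both planes have normal n = (6, −1, 4), |n| = √53. Any point on the first plane is at distance |(-7) − 1|/|n| = 8/√53 = 8√53/53 from the second.

8/√53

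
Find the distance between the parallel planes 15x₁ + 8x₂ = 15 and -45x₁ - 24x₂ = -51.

Divide the second equation by -3 to match normals: 15x₁ + 8x₂ = 17.
Both planes have normal n = (15, 8, 0), |n| = 17. Any point on the first plane is at distance |17 − 15|/|n| = 2/17 from the second.

2/17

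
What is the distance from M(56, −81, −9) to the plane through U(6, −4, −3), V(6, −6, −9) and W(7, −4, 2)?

25/√35

UV = (0, −2, −6) and UW = (1, 0, 5), so a normal is n = UV × UW = (−10, −6, 2).
n = (−10, −6, 2); n·P − (-42) = -50; |n| = 2√35; distance = 50/(2√35) = 5√35/7.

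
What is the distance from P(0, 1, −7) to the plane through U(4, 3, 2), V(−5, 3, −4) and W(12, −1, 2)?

11/√29

UV = (−9, 0, −6) and UW = (8, −4, 0), so a normal is n = UV × UW = (−24, −48, 36).
Then n·(0, 1, −7) − (−168) = −132.
|n| = √(576 + 2304 + 1296) = 12√29, so the distance is |-132|/(12√29) = 11/√29.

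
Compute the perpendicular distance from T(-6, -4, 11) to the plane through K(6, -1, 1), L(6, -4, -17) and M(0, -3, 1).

KL = (0, -3, -18) and KM = (-6, -2, 0), so a normal is n = KL × KM = (-36, 108, -18).
d = |(-36)·(-6) + 108·(-4) + (-18)·11 − (-342)| / √(1296 + 11664 + 324) = |-72| / (18√41) = 4/√41.

4√41/41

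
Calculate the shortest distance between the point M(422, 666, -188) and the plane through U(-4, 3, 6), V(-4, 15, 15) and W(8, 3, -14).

UV = (0, 12, 9) and UW = (12, 0, -20), so a normal is n = UV × UW = (-240, 108, -144).
Then n·(422, 666, -188) - 420 = -2700.
|n| = √(57600 + 11664 + 20736) = 300, so the distance is |-2700|/300 = 9.

9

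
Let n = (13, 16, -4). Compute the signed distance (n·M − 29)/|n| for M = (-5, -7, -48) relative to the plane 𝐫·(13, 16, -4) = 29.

n·M − 29 = -14.
|n| = 21, so the signed distance is -14/21 = -2/3.

-2/3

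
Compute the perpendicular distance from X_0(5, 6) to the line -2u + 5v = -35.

d = |(-2)·5 + 5·6 − (-35)| / √(4 + 25) = |55|/√29 = 55√29/29.

55/√29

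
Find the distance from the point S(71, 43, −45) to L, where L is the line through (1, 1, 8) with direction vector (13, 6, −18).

Direction vector d = (13, 6, −18).
AP = (70, 42, −53), and AP × d = (−438, 571, −126).
|AP × d|² = 533761 and |d|² = 529, so the distance is √(533761/529) = √1009.

√1009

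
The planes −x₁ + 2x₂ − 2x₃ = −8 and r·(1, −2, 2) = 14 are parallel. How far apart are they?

2

Divide the second equation by -1 to match normals: −x₁ + 2x₂ − 2x₃ = -14.
With common normal n = (−1, 2, −2) (|n| = 3), the distance is |(-8) − (-14)|/|n| = 6/3 = 2.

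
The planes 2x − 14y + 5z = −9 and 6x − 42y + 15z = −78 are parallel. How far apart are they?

Divide the second equation by 3 to match normals: 2x − 14y + 5z = -26.
Both planes have normal n = (2, −14, 5), |n| = 15. Any point on the first plane is at distance |(-26) − (-9)|/|n| = 17/15 from the second.

17/15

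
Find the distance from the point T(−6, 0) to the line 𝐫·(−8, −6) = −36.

The normal to the line is n = (−8, −6) with |n| = 10.
|n·T − (-36)| = |48 − (-36)| = 84, so the distance is 84/10 = 42/5.

42/5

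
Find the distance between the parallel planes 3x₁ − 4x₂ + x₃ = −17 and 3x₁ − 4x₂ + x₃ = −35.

Both planes have normal n = (3, −4, 1), |n| = √26. Any point on the first plane is at distance |(-35) − (-17)|/|n| = 18/√26 = 9√26/13 from the second.

9√26/13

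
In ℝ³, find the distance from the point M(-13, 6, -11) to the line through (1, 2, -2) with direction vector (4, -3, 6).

Direction vector d = (4, -3, 6).
AP = (-14, 4, -9), and AP × d = (-3, 48, 26).
|AP × d|² = 2989 and |d|² = 61, so the distance is √(2989/61) = √49 = 7.

7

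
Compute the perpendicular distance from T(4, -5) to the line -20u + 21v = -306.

d = |(-20)·4 + 21·(-5) − (-306)| / √(400 + 441) = |121|/29 = 121/29.

121/29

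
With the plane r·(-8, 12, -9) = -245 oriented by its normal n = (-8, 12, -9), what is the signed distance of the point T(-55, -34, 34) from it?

-29/17

n·T − (-245) = -29.
|n| = 17, so the signed distance is -29/17.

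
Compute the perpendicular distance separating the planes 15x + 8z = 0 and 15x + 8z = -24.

With common normal n = (15, 0, 8) (|n| = 17), the distance is |0 − (-24)|/|n| = 24/17.

24/17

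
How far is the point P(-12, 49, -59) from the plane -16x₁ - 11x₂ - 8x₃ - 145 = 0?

20/21

d = |(-16)·(-12) + (-11)·49 + (-8)·(-59) − 145| / √(256 + 121 + 64) = |-20| / 21 = 20/21.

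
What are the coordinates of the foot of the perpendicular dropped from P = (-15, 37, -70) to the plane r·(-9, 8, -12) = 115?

n = (-9, 8, -12), |n|² = 289, and n·P − 115 = 1156.
t = 1156/289 = 4, so the foot is P − t·n = (-15, 37, -70) − 4·(-9, 8, -12) = (21, 5, -22).

(21, 5, -22)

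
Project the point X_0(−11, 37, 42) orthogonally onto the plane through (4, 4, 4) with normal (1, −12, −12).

(-8, 1, 6)

n = (1, −12, −12), |n|² = 289, and n·X_0 − (-92) = -867.
t = -867/289 = -3, so the foot is X_0 − t·n = (−11, 37, 42) − (-3)·(1, −12, −12) = (−8, 1, 6).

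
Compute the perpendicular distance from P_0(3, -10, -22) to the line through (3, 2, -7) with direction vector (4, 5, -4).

3√41

Direction vector d = (4, 5, -4).
AP = (0, -12, -15); AP·d = 0, |AP|² = 369, |d|² = 57.
distance² = |AP|² − (AP·d)²/|d|² = 369 − 0/57 = 369, so the distance is 3√41.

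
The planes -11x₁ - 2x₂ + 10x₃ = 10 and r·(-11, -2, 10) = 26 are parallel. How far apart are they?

With common normal n = (-11, -2, 10) (|n| = 15), the distance is |10 − 26|/|n| = 16/15.

16/15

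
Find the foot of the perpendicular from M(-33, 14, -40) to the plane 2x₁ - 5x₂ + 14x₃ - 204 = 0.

(-25, -6, 16)

n = (2, -5, 14), |n|² = 225, and n·M − 204 = -900.
t = -900/225 = -4, so the foot is M − t·n = (-33, 14, -40) − (-4)·(2, -5, 14) = (-25, -6, 16).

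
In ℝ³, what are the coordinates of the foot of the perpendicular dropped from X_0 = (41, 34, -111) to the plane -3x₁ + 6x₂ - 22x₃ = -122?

(56, 4, -1)

The perpendicular from X_0 has direction n = (-3, 6, -22): r = (41, 34, -111) + μ(-3, 6, -22).
Substitute into the plane: n·(X_0 + μn) = -122 gives 2523 + 529μ = -122, so μ = -5.
Foot = (41, 34, -111) + (-5)·(-3, 6, -22) = (56, 4, -1).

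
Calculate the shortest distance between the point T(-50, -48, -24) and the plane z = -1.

23

Normal vector n = (0, 0, 1), and n·(-50, -48, -24) - (-1) = -23.
|n| = √(0 + 0 + 1) = 1, so the distance is |-23|/1 = 23.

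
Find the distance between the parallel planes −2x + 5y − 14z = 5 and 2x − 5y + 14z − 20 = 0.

5/3

Divide the second equation by -1 to match normals: −2x + 5y − 14z = -20.
With common normal n = (−2, 5, −14) (|n| = 15), the distance is |5 − (-20)|/|n| = 25/15 = 5/3.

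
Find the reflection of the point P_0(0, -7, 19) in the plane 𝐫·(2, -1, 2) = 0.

(-20, 3, -1)

With n = (2, -1, 2), the signed offset is (n·P_0 − 0)/|n|² = 45/9 = 5.
P_0' = P_0 − 2t·n = (0, -7, 19) − 10·(2, -1, 2) = (-20, 3, -1).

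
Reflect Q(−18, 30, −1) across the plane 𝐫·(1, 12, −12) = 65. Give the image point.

n = (1, 12, −12), |n|² = 289, n·Q − 65 = 289, so t = 289/289 = 1.
Foot F = Q − 1·n = (−19, 18, 11); the reflection is 2F − Q = (−20, 6, 23).

(-20, 6, 23)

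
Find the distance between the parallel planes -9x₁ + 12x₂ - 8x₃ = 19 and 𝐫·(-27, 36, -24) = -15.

Divide the second equation by 3 to match normals: -9x₁ + 12x₂ - 8x₃ = -5.
With common normal n = (-9, 12, -8) (|n| = 17), the distance is |19 − (-5)|/|n| = 24/17.

24/17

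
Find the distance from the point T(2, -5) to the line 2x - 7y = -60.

99/√53

d = |2·2 + (-7)·(-5) − (-60)| / √(4 + 49) = |99|/√53 = 99/√53.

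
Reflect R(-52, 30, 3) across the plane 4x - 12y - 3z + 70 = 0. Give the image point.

(-28, -42, -15)

With n = (4, -12, -3), the signed offset is (n·R − (-70))/|n|² = -507/169 = -3.
R' = R − 2t·n = (-52, 30, 3) − (-6)·(4, -12, -3) = (-28, -42, -15).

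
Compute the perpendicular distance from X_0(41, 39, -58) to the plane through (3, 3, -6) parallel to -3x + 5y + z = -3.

Parallel planes share the normal n = (-3, 5, 1); since (3, 3, -6) lies on the plane, its equation is -3x + 5y + z = 0.
d = |(-3)·41 + 5·39 + 1·(-58) − 0| / √(9 + 25 + 1) = |14| / √35 = 2√35/5.

14/√35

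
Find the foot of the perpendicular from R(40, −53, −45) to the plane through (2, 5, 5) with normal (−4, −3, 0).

(1088/25, -1259/25, -45)

n = (−4, −3, 0), |n|² = 25, and n·R − (-23) = 22.
t = 22/25, so the foot is R − t·n = (40, −53, −45) − (22/25)·(−4, −3, 0) = (1088/25, −1259/25, −45).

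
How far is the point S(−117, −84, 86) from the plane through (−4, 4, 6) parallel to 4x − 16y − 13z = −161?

4

Parallel planes share the normal n = (4, −16, −13); since (−4, 4, 6) lies on the plane, its equation is 4x − 16y − 13z = -158.
n = (4, −16, −13); n·P − (-158) = -84; |n| = 21; distance = 84/21 = 4.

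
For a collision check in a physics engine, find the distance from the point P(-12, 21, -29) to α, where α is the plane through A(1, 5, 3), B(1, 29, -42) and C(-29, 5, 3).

16/17

AB = (0, 24, -45) and AC = (-30, 0, 0), so a normal is n = AB × AC = (0, 1350, 720).
n = (0, 1350, 720); n·P − 8910 = -1440; |n| = 1530; distance = 1440/1530 = 16/17.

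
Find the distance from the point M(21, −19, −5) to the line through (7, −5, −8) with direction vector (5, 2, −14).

√401

Direction vector d = (5, 2, −14).
AP = (14, −14, 3); AP·d = 0, |AP|² = 401, |d|² = 225.
distance² = |AP|² − (AP·d)²/|d|² = 401 − 0/225 = 401, so the distance is √401.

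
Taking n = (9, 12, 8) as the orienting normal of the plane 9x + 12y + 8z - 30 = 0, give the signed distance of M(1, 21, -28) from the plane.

n·M − 30 = 7.
|n| = 17, so the signed distance is 7/17.

7/17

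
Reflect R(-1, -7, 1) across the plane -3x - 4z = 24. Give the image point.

(-7, -7, -7)

With n = (-3, 0, -4), the signed offset is (n·R − 24)/|n|² = -25/25 = -1.
R' = R − 2t·n = (-1, -7, 1) − (-2)·(-3, 0, -4) = (-7, -7, -7).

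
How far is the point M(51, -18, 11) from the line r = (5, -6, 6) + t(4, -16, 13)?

2√461

Direction vector d = (4, -16, 13).
AP = (46, -12, 5), and AP × d = (-76, -578, -688).
|AP × d|² = 813204 and |d|² = 441, so the distance is √(813204/441) = √1844 = 2√461.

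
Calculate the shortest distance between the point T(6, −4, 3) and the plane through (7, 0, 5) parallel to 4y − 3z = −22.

Parallel planes share the normal n = (0, 4, −3); since (7, 0, 5) lies on the plane, its equation is 4y − 3z = -15.
Then n·(6, −4, 3) − (−15) = −10.
|n| = √(0 + 16 + 9) = 5, so the distance is |-10|/5 = 2.

2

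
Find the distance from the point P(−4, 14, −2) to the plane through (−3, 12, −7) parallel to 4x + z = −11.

Parallel planes share the normal n = (4, 0, 1); since (−3, 12, −7) lies on the plane, its equation is 4x + z = -19.
Then n·(−4, 14, −2) − (−19) = 1.
|n| = √(16 + 0 + 1) = √17, so the distance is |1|/√17 = √17/17.

√17/17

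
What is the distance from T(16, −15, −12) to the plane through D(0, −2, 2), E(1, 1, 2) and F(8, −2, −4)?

5/√26

DE = (1, 3, 0) and DF = (8, 0, −6), so a normal is n = DE × DF = (−18, 6, −24).
n = (−18, 6, −24); n·P − (-60) = -30; |n| = 6√26; distance = 30/(6√26) = 5√26/26.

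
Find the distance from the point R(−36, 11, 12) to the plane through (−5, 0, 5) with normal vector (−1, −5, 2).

The plane has equation n·(r − (−5, 0, 5)) = 0, i.e. n·r = 15.
n = (−1, −5, 2); n·P − 15 = -10; |n| = √30; distance = 10/√30.

10/√30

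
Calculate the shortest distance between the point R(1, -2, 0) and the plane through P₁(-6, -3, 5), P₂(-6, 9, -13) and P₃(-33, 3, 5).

7/11

P₁P₂ = (0, 12, -18) and P₁P₃ = (-27, 6, 0), so a normal is n = P₁P₂ × P₁P₃ = (108, 486, 324).
n = (108, 486, 324); n·P − (-486) = -378; |n| = 594; distance = 378/594 = 7/11.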